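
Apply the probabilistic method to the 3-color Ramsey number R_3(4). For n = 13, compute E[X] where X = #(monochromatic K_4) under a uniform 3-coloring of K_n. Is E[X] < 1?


E[X] = C(13, 4) · 3^{1 − 6} = 715 · 3^{−5} = 715/243.
As a reduced fraction: E[X] = 715/243 ≈ 2.942387.
Is E[X] < 1? NO.
Since E[X] ≥ 1, the first-moment bound is inconclusive at n = 13; it does NOT by itself certify R_3(4) > 13.

E[X] = 715/243 ≈ 2.942387; E[X] ≥ 1; first-moment method inconclusive here.


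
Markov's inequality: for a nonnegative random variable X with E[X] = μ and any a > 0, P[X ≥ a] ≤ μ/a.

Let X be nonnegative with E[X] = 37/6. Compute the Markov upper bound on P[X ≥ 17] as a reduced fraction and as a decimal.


μ = E[X] = 37/6, a = 17.
Markov: P[X ≥ 17] ≤ μ/a = (37/6)/17 = 37/102.
Numerically: ≈ 0.3627.
(Since a = 17 > μ = 6.1667, the bound 37/102 is < 1 and informative.)

P[X ≥ 17] ≤ 37/102 ≈ 0.3627.


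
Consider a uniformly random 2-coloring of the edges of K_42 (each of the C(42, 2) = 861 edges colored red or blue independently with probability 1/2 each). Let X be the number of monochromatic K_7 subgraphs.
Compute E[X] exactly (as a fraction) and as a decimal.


Let X = Σ_S X_S over the C(42, 7) = 26978328 subsets S of size 7, where X_S = 1 if the K_7 on S is monochromatic.
For a fixed S, the K_7 on S has C(7, 2) = 21 edges. P[all 21 edges red] = (1/2)^21, and likewise for blue, so P[monochromatic] = 2·(1/2)^21 = 2^{1 − 21} = 1/1048576.
By linearity: E[X] = C(42, 7) · 2^{1 − 21} = 26978328 · 1/1048576 = 3372291/131072.
Numerically: E[X] ≈ 25.729.

E[X] = C(42,7)·2^(1−C(7,2)) = 3372291/131072 ≈ 25.729.


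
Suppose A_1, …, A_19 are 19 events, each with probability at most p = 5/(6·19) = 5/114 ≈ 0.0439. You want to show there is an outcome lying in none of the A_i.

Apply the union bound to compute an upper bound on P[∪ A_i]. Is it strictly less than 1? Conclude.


Union bound: P[∪_{i=1}^{19} A_i] ≤ Σ_i P[A_i] ≤ 19·p = 19·(5/114) = 5/6.
Numerically: 5/6 ≈ 0.8333.
Is 5/6 < 1? YES.
Since P[∪ A_i] ≤ 5/6 < 1, the complement has P[∩ A_i^c] ≥ 1 − 5/6 = 1/6 > 0, so some outcome avoids every A_i.

19·p = 5/6 ≈ 0.8333; existence CERTIFIED by the union bound.


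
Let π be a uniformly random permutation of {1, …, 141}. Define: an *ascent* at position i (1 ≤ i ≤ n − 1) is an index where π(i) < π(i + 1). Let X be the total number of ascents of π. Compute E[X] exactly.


Write X = Σ X_I over i = 1, …, 140, with X_I the indicator of one ascent.
There are 140 indicators.
For each fixed i, the pair (π(i), π(i+1)) is a uniformly random ordered pair of distinct values from {1, …, 141}; by symmetry P[π(i) < π(i+1)] = 1/2.
By linearity: E[X] = 140 · (1/2) = (141 − 1) · (1/2) = 70 ≈ 70.000000.

E[X] = 70 = 70.000000.


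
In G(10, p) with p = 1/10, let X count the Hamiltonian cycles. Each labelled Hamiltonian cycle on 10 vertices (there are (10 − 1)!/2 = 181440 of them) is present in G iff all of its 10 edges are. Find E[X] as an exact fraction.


K_10 has (10 − 1)!/2 = 181440 labelled Hamiltonian cycles.
For each such Hamiltonian cycle H, let X_H = 1 if all 10 edges of H are present in G. Then P[X_H = 1] = p^{10} = (1/10)^{10} = 1/10000000000.
By linearity: E[X] = Σ_H E[X_H] = 181440 · p^{10} = 181440 · 1/10000000000 = 567/31250000.
Numerically: E[X] ≈ 1.81e-05.

E[X] = 181440 · (1/10)^{10} = 567/31250000 ≈ 1.81e-05.


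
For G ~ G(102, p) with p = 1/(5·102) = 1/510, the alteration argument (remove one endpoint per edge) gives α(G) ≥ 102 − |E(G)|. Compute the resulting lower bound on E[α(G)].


E[|E(G)|] = C(102, 2)·p = 5151 · (1/510) = 101/10.
E[α(G)] ≥ n − E[|E(G)|] = 102 − 101/10 = 919/10.
Numerically: ≈ 91.900.
(This is only a lower bound; the true E[α(G)] may be larger.)

E[α(G)] ≥ 919/10 ≈ 91.900.


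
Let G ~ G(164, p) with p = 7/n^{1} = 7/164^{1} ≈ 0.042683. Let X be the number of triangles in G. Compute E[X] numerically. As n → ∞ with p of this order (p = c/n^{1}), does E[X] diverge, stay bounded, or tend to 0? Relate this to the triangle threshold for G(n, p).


Number of potential triangles: C(164, 3) = 721764.
Each occurs with probability p³ ≈ (0.042683)³ ≈ 7.7761132e-05.
By linearity: E[X] = C(164, 3)·p³ ≈ 721764 · 7.7761132e-05 ≈ 56.12519.
Here α = 1, so p = 7/n is exactly at the triangle threshold p ~ 1/n. Asymptotically E[X] → c³/6 = 7³/6 = 343/6 ≈ 57.16667, a bounded constant. In this regime the triangle count is asymptotically Poisson(c³/6).

E[X] ≈ 56.12519; in regime p = Θ(1/n^{1}) E[X] stays bounded (at the triangle threshold p ~ 1/n).


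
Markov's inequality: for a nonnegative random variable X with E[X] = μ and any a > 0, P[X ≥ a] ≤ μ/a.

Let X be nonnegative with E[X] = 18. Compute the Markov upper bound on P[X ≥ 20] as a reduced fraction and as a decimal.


μ = E[X] = 18, a = 20.
Markov: P[X ≥ 20] ≤ μ/a = (18)/20 = 9/10.
Numerically: ≈ 0.900000.
(Since a = 20 > μ = 18.000000, the bound 9/10 is < 1 and informative.)

P[X ≥ 20] ≤ 9/10 ≈ 0.900000.


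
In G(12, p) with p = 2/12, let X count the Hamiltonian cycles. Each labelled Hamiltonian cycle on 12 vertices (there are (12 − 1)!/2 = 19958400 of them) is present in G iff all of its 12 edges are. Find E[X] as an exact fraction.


K_12 has (12 − 1)!/2 = 19958400 labelled Hamiltonian cycles.
For each such Hamiltonian cycle H, let X_H = 1 if all 12 edges of H are present in G. Then P[X_H = 1] = p^{12} = (1/6)^{12} = 1/2176782336.
By linearity: E[X] = Σ_H E[X_H] = 19958400 · p^{12} = 19958400 · 1/2176782336 = 1925/209952.
Numerically: E[X] ≈ 0.009169.

E[X] = 19958400 · (1/6)^{12} = 1925/209952 ≈ 0.009169.


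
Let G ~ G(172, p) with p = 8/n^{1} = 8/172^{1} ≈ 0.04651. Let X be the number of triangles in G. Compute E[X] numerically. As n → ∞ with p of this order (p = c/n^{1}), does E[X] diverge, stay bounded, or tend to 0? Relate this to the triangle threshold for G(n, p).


Number of potential triangles: C(172, 3) = 833340.
Each occurs with probability p³ ≈ (0.04651)³ ≈ 1.006201e-04.
By linearity: E[X] = C(172, 3)·p³ ≈ 833340 · 1.006201e-04 ≈ 83.8507.
Here α = 1, so p = 8/n is exactly at the triangle threshold p ~ 1/n. Asymptotically E[X] → c³/6 = 8³/6 = 256/3 ≈ 85.3333, a bounded constant. In this regime the triangle count is asymptotically Poisson(c³/6).

E[X] ≈ 83.8507; in regime p = Θ(1/n^{1}) E[X] stays bounded (at the triangle threshold p ~ 1/n).


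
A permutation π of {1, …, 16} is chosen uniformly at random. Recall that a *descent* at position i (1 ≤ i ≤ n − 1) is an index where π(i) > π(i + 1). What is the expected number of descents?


Write X = Σ X_I over i = 1, …, 15, with X_I the indicator of one descent.
There are 15 indicators.
For each fixed i, the pair (π(i), π(i+1)) is a uniformly random ordered pair of distinct values from {1, …, 16}; by symmetry P[π(i) > π(i+1)] = 1/2.
By linearity: E[X] = 15 · (1/2) = (16 − 1) · (1/2) = 15/2 ≈ 7.500.

E[X] = 15/2 = 7.500.


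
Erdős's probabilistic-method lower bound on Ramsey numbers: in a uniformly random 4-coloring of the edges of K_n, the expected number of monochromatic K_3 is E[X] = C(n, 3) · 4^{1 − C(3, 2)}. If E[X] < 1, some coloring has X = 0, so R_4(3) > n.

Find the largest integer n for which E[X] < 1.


We need C(n, 3) · 4^{1 − 3} < 1, i.e. C(n, 3) < 4^{3 − 1} = 16.
Check values of n near the boundary:
  n = 3: C(3, 3) = 1; 1 < 16? YES
  n = 4: C(4, 3) = 4; 4 < 16? YES
  n = 5: C(5, 3) = 10; 10 < 16? YES
  n = 6: C(6, 3) = 20; 20 < 16? NO
  n = 7: C(7, 3) = 35; 35 < 16? NO
  n = 8: C(8, 3) = 56; 56 < 16? NO
The largest n with C(n, 3) < 16 is n = 5 (where E[X] = 5/8 ≈ 0.625000). Hence R_4(3) > 5, i.e. R_4(3) ≥ 6.

Largest n = 5; hence R_4(3) > 5.


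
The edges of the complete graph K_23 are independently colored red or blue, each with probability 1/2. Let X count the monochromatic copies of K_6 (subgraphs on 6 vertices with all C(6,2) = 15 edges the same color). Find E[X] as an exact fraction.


Let X = Σ_S X_S over the C(23, 6) = 100947 subsets S of size 6, where X_S = 1 if the K_6 on S is monochromatic.
For a fixed S, the K_6 on S has C(6, 2) = 15 edges. P[all 15 edges red] = (1/2)^15, and likewise for blue, so P[monochromatic] = 2·(1/2)^15 = 2^{1 − 15} = 1/16384.
By linearity of expectation: E[X] = C(23, 6) · 2^{1 − 15} = 100947 · 1/16384 = 100947/16384.
Numerically: E[X] ≈ 6.16132.

E[X] = C(23,6)·2^(1−C(6,2)) = 100947/16384 ≈ 6.16132.


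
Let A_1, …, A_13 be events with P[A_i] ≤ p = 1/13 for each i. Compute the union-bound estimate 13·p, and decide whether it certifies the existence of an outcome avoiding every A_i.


Union bound: P[∪_{i=1}^{13} A_i] ≤ Σ_i P[A_i] ≤ 13·p = 13·(1/13) = 1.
Numerically: 1 ≈ 1.000000.
Is 1 < 1? NO.
Since the bound 1 is ≥ 1, the union bound is uninformative here; it does NOT by itself certify existence.

13·p = 1 ≈ 1.000000; existence NOT certified by the union bound.


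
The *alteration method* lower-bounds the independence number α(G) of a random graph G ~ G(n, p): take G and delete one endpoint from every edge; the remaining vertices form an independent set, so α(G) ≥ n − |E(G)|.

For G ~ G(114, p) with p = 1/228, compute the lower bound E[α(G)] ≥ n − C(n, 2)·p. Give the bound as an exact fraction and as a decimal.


E[|E(G)|] = C(114, 2)·p = 6441 · (1/228) = 113/4.
E[α(G)] ≥ n − E[|E(G)|] = 114 − 113/4 = 343/4.
Numerically: ≈ 85.7500.
(This is only a lower bound; the true E[α(G)] may be larger.)

E[α(G)] ≥ 343/4 ≈ 85.7500.


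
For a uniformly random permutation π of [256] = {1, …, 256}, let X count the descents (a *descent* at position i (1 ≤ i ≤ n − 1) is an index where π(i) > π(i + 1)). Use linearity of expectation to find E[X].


Write X = Σ X_I over i = 1, …, 255, with X_I the indicator of one descent.
There are 255 indicators.
For each fixed i, the pair (π(i), π(i+1)) is a uniformly random ordered pair of distinct values from {1, …, 256}; by symmetry P[π(i) > π(i+1)] = 1/2.
By linearity: E[X] = 255 · (1/2) = (256 − 1) · (1/2) = 255/2 ≈ 127.5000.

E[X] = 255/2 = 127.5000.


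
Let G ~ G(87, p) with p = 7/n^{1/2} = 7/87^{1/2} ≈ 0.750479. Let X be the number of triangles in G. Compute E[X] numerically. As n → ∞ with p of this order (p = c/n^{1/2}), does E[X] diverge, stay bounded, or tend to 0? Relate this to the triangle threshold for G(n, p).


Number of potential triangles: C(87, 3) = 105995.
Each occurs with probability p³ ≈ (0.750479)³ ≈ 4.22683448e-01.
By linearity: E[X] = C(87, 3)·p³ ≈ 105995 · 4.22683448e-01 ≈ 44802.332033.
Since α = 1/2 < 1, p = c/n^{1/2} ≫ 1/n is above the triangle threshold p ~ 1/n. Asymptotically E[X] ~ (c³/6)·n^{3(1−α)} = (7³/6)·n^{1.5} → ∞; triangles are abundant w.h.p.

E[X] ≈ 44802.332033; in regime p = Θ(1/n^{1/2}) E[X] diverges (above the triangle threshold p ~ 1/n).


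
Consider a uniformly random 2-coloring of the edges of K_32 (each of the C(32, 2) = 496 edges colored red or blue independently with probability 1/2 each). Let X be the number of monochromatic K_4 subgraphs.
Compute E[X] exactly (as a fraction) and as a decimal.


Let X = Σ_S X_S over the C(32, 4) = 35960 subsets S of size 4, where X_S = 1 if the K_4 on S is monochromatic.
For a fixed S, the K_4 on S has C(4, 2) = 6 edges. P[all 6 edges red] = (1/2)^6, and likewise for blue, so P[monochromatic] = 2·(1/2)^6 = 2^{1 − 6} = 1/32.
Summing: E[X] = C(32, 4) · 2^{1 − 6} = 35960 · 1/32 = 4495/4.
Numerically: E[X] ≈ 1123.750.

E[X] = C(32,4)·2^(1−C(4,2)) = 4495/4 ≈ 1123.750.


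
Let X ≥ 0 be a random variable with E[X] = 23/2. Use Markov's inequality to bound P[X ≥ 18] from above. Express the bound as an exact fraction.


μ = E[X] = 23/2, a = 18.
Markov: P[X ≥ 18] ≤ μ/a = (23/2)/18 = 23/36.
Numerically: ≈ 0.639.
(Since a = 18 > μ = 11.500, the bound 23/36 is < 1 and informative.)

P[X ≥ 18] ≤ 23/36 ≈ 0.639.


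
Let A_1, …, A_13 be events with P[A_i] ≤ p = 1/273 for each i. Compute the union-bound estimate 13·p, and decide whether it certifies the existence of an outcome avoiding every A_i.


Union bound: P[∪_{i=1}^{13} A_i] ≤ Σ_i P[A_i] ≤ 13·p = 13·(1/273) = 1/21.
Numerically: 1/21 ≈ 0.048.
Is 1/21 < 1? YES.
Since P[∪ A_i] ≤ 1/21 < 1, the complement has P[∩ A_i^c] ≥ 1 − 1/21 = 20/21 > 0, so some outcome avoids every A_i.

13·p = 1/21 ≈ 0.048; existence CERTIFIED by the union bound.


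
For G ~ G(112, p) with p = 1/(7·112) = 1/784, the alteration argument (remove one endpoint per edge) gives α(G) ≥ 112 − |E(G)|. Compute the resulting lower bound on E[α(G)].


E[|E(G)|] = C(112, 2)·p = 6216 · (1/784) = 111/14.
E[α(G)] ≥ n − E[|E(G)|] = 112 − 111/14 = 1457/14.
Numerically: ≈ 104.0714.
(This is only a lower bound; the true E[α(G)] may be larger.)

E[α(G)] ≥ 1457/14 ≈ 104.0714.


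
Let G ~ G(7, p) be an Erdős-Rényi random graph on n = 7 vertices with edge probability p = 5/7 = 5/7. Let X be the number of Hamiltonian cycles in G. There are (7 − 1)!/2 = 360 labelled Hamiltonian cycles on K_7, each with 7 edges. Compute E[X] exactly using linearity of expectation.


K_7 has (7 − 1)!/2 = 360 labelled Hamiltonian cycles.
For each such Hamiltonian cycle H, let X_H = 1 if all 7 edges of H are present in G. Then P[X_H = 1] = p^{7} = (5/7)^{7} = 78125/823543.
Summing the indicators: E[X] = Σ_H E[X_H] = 360 · p^{7} = 360 · 78125/823543 = 28125000/823543.
Numerically: E[X] ≈ 34.151.

E[X] = 360 · (5/7)^{7} = 28125000/823543 ≈ 34.151.


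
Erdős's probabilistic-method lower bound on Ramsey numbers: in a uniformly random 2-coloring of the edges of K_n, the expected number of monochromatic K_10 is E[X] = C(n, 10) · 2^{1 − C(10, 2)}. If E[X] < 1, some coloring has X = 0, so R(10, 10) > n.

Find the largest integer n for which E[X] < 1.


We need C(n, 10) · 2^{1 − 45} < 1, i.e. C(n, 10) < 2^{45 − 1} = 17592186044416.
Check values of n near the boundary:
  n = 94: C(94, 10) = 9041256841903; 9041256841903 < 17592186044416? YES
  n = 95: C(95, 10) = 10104934117421; 10104934117421 < 17592186044416? YES
  n = 96: C(96, 10) = 11279926456656; 11279926456656 < 17592186044416? YES
  n = 97: C(97, 10) = 12576469727536; 12576469727536 < 17592186044416? YES
  n = 98: C(98, 10) = 14005614014756; 14005614014756 < 17592186044416? YES
  n = 99: C(99, 10) = 15579278510796; 15579278510796 < 17592186044416? YES
  n = 100: C(100, 10) = 17310309456440; 17310309456440 < 17592186044416? YES
  n = 101: C(101, 10) = 19212541264840; 19212541264840 < 17592186044416? NO
  n = 102: C(102, 10) = 21300860967540; 21300860967540 < 17592186044416? NO
The largest n with C(n, 10) < 17592186044416 is n = 100 (where E[X] = 2163788682055/2199023255552 ≈ 0.98398). Hence R(10, 10) > 100, i.e. R(10, 10) ≥ 101.

Largest n = 100; hence R(10, 10) > 100.


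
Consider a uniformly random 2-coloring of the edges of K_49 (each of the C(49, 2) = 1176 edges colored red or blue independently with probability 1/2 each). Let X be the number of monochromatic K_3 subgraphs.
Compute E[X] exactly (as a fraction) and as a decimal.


Let X = Σ_S X_S over the C(49, 3) = 18424 subsets S of size 3, where X_S = 1 if the K_3 on S is monochromatic.
For a fixed S, the K_3 on S has C(3, 2) = 3 edges. P[all 3 edges red] = (1/2)^3, and likewise for blue, so P[monochromatic] = 2·(1/2)^3 = 2^{1 − 3} = 1/4.
By linearity: E[X] = C(49, 3) · 2^{1 − 3} = 18424 · 1/4 = 4606.
Numerically: E[X] ≈ 4606.000.

E[X] = C(49,3)·2^(1−C(3,2)) = 4606 ≈ 4606.000.


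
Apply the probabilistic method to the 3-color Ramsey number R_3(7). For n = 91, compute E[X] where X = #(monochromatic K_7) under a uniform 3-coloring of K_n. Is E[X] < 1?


E[X] = C(91, 7) · 3^{1 − 21} = 8093990190 · 3^{−20} = 8093990190/3486784401.
As a reduced fraction: E[X] = 2697996730/1162261467 ≈ 2.3213.
Is E[X] < 1? NO.
Since E[X] ≥ 1, the first-moment bound is inconclusive at n = 91; it does NOT by itself certify R_3(7) > 91.

E[X] = 2697996730/1162261467 ≈ 2.3213; E[X] ≥ 1; first-moment method inconclusive here.


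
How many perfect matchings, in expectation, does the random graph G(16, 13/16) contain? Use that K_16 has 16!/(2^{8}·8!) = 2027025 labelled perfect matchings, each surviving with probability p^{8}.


K_16 has 16!/(2^{8}·8!) = 2027025 labelled perfect matchings.
For each such perfect matching H, let X_H = 1 if all 8 edges of H are present in G. Then P[X_H = 1] = p^{8} = (13/16)^{8} = 815730721/4294967296.
By linearity of expectation: E[X] = Σ_H E[X_H] = 2027025 · p^{8} = 2027025 · 815730721/4294967296 = 1653506564735025/4294967296.
Numerically: E[X] ≈ 3.85e+05.

E[X] = 2027025 · (13/16)^{8} = 1653506564735025/4294967296 ≈ 3.85e+05.


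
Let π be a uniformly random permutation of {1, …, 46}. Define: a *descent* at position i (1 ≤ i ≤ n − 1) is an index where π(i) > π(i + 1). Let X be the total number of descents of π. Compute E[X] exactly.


Write X = Σ X_I over i = 1, …, 45, with X_I the indicator of one descent.
There are 45 indicators.
For each fixed i, the pair (π(i), π(i+1)) is a uniformly random ordered pair of distinct values from {1, …, 46}; by symmetry P[π(i) > π(i+1)] = 1/2.
By linearity: E[X] = 45 · (1/2) = (46 − 1) · (1/2) = 45/2 ≈ 22.50000.

E[X] = 45/2 = 22.50000.


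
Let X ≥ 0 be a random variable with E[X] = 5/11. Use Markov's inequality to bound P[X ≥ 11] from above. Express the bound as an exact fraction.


μ = E[X] = 5/11, a = 11.
Markov: P[X ≥ 11] ≤ μ/a = (5/11)/11 = 5/121.
Numerically: ≈ 0.041.
(Since a = 11 > μ = 0.455, the bound 5/121 is < 1 and informative.)

P[X ≥ 11] ≤ 5/121 ≈ 0.041.


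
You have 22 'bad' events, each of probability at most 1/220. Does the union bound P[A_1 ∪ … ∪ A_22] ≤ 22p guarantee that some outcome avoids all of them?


Union bound: P[∪_{i=1}^{22} A_i] ≤ Σ_i P[A_i] ≤ 22·p = 22·(1/220) = 1/10.
Numerically: 1/10 ≈ 0.10000.
Is 1/10 < 1? YES.
Since P[∪ A_i] ≤ 1/10 < 1, the complement has P[∩ A_i^c] ≥ 1 − 1/10 = 9/10 > 0, so some outcome avoids every A_i.

22·p = 1/10 ≈ 0.10000; existence CERTIFIED by the union bound.


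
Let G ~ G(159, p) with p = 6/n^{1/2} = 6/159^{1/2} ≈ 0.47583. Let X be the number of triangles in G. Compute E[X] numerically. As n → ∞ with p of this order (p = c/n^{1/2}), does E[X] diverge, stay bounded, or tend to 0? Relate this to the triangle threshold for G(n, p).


Number of potential triangles: C(159, 3) = 657359.
Each occurs with probability p³ ≈ (0.47583)³ ≈ 1.0773531e-01.
By linearity: E[X] = C(159, 3)·p³ ≈ 657359 · 1.0773531e-01 ≈ 70820.77549.
Since α = 1/2 < 1, p = c/n^{1/2} ≫ 1/n is above the triangle threshold p ~ 1/n. Asymptotically E[X] ~ (c³/6)·n^{3(1−α)} = (6³/6)·n^{1.5} → ∞; triangles are abundant w.h.p.

E[X] ≈ 70820.77549; in regime p = Θ(1/n^{1/2}) E[X] diverges (above the triangle threshold p ~ 1/n).


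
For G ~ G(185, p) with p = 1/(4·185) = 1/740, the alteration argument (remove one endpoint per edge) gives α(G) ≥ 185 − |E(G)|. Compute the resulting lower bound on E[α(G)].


E[|E(G)|] = C(185, 2)·p = 17020 · (1/740) = 23.
E[α(G)] ≥ n − E[|E(G)|] = 185 − 23 = 162.
Numerically: ≈ 162.000.
(This is only a lower bound; the true E[α(G)] may be larger.)

E[α(G)] ≥ 162 ≈ 162.000.


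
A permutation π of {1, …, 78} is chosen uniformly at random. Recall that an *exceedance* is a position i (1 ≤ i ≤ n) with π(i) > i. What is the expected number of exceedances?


Write X = Σ_{i=1}^{78} X_i, where X_i = 1_{π(i) > i}.
For each fixed i, π(i) is uniform over {1, …, 78} (marginal of a uniform permutation), so P[π(i) > i] = (n − i)/n. Summing: Σ_{i=1}^{78} (n − i)/n = (0 + 1 + … + 77)/78 = 78(78 − 1)/(2·78) = (78 − 1)/2.
Hence E[X] = Σ_{i=1}^{78} (78 − i)/78 = 77/2 ≈ 38.5000.

E[X] = 77/2 = 38.5000.


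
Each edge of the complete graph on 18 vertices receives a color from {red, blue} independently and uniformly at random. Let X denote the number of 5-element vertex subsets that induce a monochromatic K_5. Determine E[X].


Let X = Σ_S X_S over the C(18, 5) = 8568 subsets S of size 5, where X_S = 1 if the K_5 on S is monochromatic.
For a fixed S, the K_5 on S has C(5, 2) = 10 edges. P[all 10 edges red] = (1/2)^10, and likewise for blue, so P[monochromatic] = 2·(1/2)^10 = 2^{1 − 10} = 1/512.
By linearity of expectation: E[X] = C(18, 5) · 2^{1 − 10} = 8568 · 1/512 = 1071/64.
Numerically: E[X] ≈ 16.73438.

E[X] = C(18,5)·2^(1−C(5,2)) = 1071/64 ≈ 16.73438.


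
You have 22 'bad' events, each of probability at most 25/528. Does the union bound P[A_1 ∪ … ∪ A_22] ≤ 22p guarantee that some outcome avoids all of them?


Union bound: P[∪_{i=1}^{22} A_i] ≤ Σ_i P[A_i] ≤ 22·p = 22·(25/528) = 25/24.
Numerically: 25/24 ≈ 1.04167.
Is 25/24 < 1? NO.
Since the bound 25/24 is ≥ 1, the union bound is uninformative here; it does NOT by itself certify existence.

22·p = 25/24 ≈ 1.04167; existence NOT certified by the union bound.


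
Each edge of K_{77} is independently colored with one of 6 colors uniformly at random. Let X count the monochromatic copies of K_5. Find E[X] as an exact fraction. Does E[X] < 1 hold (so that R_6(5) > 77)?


E[X] = C(77, 5) · 6^{1 − 10} = 19757815 · 6^{−9} = 19757815/10077696.
As a reduced fraction: E[X] = 19757815/10077696 ≈ 1.960549.
Is E[X] < 1? NO.
Since E[X] ≥ 1, the first-moment bound is inconclusive at n = 77; it does NOT by itself certify R_6(5) > 77.

E[X] = 19757815/10077696 ≈ 1.960549; E[X] ≥ 1; first-moment method inconclusive here.


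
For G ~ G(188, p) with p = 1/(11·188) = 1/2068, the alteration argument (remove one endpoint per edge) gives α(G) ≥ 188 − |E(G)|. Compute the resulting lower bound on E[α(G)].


E[|E(G)|] = C(188, 2)·p = 17578 · (1/2068) = 17/2.
E[α(G)] ≥ n − E[|E(G)|] = 188 − 17/2 = 359/2.
Numerically: ≈ 179.50000.
(This is only a lower bound; the true E[α(G)] may be larger.)

E[α(G)] ≥ 359/2 ≈ 179.50000.


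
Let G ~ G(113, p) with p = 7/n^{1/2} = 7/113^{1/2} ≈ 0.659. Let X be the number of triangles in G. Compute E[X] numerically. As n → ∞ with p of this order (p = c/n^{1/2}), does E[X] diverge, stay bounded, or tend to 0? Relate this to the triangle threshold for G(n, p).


Number of potential triangles: C(113, 3) = 234136.
Each occurs with probability p³ ≈ (0.659)³ ≈ 2.85546e-01.
By linearity: E[X] = C(113, 3)·p³ ≈ 234136 · 2.85546e-01 ≈ 66856.656.
Since α = 1/2 < 1, p = c/n^{1/2} ≫ 1/n is above the triangle threshold p ~ 1/n. Asymptotically E[X] ~ (c³/6)·n^{3(1−α)} = (7³/6)·n^{1.5} → ∞; triangles are abundant w.h.p.

E[X] ≈ 66856.656; in regime p = Θ(1/n^{1/2}) E[X] diverges (above the triangle threshold p ~ 1/n).


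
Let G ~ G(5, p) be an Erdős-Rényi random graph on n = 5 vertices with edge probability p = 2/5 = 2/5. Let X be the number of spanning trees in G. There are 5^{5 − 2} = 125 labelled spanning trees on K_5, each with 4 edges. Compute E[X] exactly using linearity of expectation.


K_5 has 5^{5 − 2} = 125 labelled spanning trees.
For each such spanning tree H, let X_H = 1 if all 4 edges of H are present in G. Then P[X_H = 1] = p^{4} = (2/5)^{4} = 16/625.
By linearity: E[X] = Σ_H E[X_H] = 125 · p^{4} = 125 · 16/625 = 16/5.
Numerically: E[X] ≈ 3.2.

E[X] = 125 · (2/5)^{4} = 16/5 ≈ 3.2.


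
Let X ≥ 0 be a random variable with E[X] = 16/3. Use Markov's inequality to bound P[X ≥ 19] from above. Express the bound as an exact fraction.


μ = E[X] = 16/3, a = 19.
Markov: P[X ≥ 19] ≤ μ/a = (16/3)/19 = 16/57.
Numerically: ≈ 0.281.
(Since a = 19 > μ = 5.333, the bound 16/57 is < 1 and informative.)

P[X ≥ 19] ≤ 16/57 ≈ 0.281.


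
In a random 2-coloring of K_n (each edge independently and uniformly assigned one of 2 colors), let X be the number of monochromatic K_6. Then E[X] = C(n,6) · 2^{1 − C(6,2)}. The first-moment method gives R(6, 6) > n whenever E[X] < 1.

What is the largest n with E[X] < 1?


We need C(n, 6) · 2^{1 − 15} < 1, i.e. C(n, 6) < 2^{15 − 1} = 16384.
Check values of n near the boundary:
  n = 12: C(12, 6) = 924; 924 < 16384? YES
  n = 13: C(13, 6) = 1716; 1716 < 16384? YES
  n = 14: C(14, 6) = 3003; 3003 < 16384? YES
  n = 15: C(15, 6) = 5005; 5005 < 16384? YES
  n = 16: C(16, 6) = 8008; 8008 < 16384? YES
  n = 17: C(17, 6) = 12376; 12376 < 16384? YES
  n = 18: C(18, 6) = 18564; 18564 < 16384? NO
  n = 19: C(19, 6) = 27132; 27132 < 16384? NO
The largest n with C(n, 6) < 16384 is n = 17 (where E[X] = 1547/2048 ≈ 0.7554). Hence R(6, 6) > 17, i.e. R(6, 6) ≥ 18.

Largest n = 17; hence R(6, 6) > 17.


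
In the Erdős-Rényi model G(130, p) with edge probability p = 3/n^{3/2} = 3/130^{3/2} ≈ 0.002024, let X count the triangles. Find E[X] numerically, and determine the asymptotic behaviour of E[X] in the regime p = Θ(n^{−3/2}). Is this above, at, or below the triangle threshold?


Number of potential triangles: C(130, 3) = 357760.
Each occurs with probability p³ ≈ (0.002024)³ ≈ 8.2912246e-09.
By linearity: E[X] = C(130, 3)·p³ ≈ 357760 · 8.2912246e-09 ≈ 0.00297.
Since α = 3/2 > 1, p = c/n^{3/2} = o(1/n) is below the triangle threshold p ~ 1/n. Asymptotically E[X] ~ (c³/6)·n^{3(1−α)} = (3³/6)·n^{-1.5} → 0, so by Markov's inequality G has no triangles w.h.p.

E[X] ≈ 0.00297; in regime p = Θ(1/n^{3/2}) E[X] tends to 0 (below the triangle threshold p ~ 1/n).


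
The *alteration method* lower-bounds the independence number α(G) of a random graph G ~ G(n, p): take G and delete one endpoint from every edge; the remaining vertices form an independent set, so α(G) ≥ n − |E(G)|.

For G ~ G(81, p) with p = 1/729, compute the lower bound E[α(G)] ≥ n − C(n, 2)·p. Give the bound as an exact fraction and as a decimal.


E[|E(G)|] = C(81, 2)·p = 3240 · (1/729) = 40/9.
E[α(G)] ≥ n − E[|E(G)|] = 81 − 40/9 = 689/9.
Numerically: ≈ 76.556.
(This is only a lower bound; the true E[α(G)] may be larger.)

E[α(G)] ≥ 689/9 ≈ 76.556.


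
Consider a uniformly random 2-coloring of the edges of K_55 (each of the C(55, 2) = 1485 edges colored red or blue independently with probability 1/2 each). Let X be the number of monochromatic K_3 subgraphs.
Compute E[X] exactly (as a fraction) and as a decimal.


Let X = Σ_S X_S over the C(55, 3) = 26235 subsets S of size 3, where X_S = 1 if the K_3 on S is monochromatic.
For a fixed S, the K_3 on S has C(3, 2) = 3 edges. P[all 3 edges red] = (1/2)^3, and likewise for blue, so P[monochromatic] = 2·(1/2)^3 = 2^{1 − 3} = 1/4.
Summing: E[X] = C(55, 3) · 2^{1 − 3} = 26235 · 1/4 = 26235/4.
Numerically: E[X] ≈ 6558.7500.

E[X] = C(55,3)·2^(1−C(3,2)) = 26235/4 ≈ 6558.7500.


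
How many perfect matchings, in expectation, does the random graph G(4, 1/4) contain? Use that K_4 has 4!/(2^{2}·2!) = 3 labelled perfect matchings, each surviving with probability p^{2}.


K_4 has 4!/(2^{2}·2!) = 3 labelled perfect matchings.
For each such perfect matching H, let X_H = 1 if all 2 edges of H are present in G. Then P[X_H = 1] = p^{2} = (1/4)^{2} = 1/16.
By linearity: E[X] = Σ_H E[X_H] = 3 · p^{2} = 3 · 1/16 = 3/16.
Numerically: E[X] ≈ 0.188.

E[X] = 3 · (1/4)^{2} = 3/16 ≈ 0.188.


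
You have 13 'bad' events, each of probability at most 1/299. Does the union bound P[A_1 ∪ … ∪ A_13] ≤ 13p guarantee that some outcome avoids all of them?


Union bound: P[∪_{i=1}^{13} A_i] ≤ Σ_i P[A_i] ≤ 13·p = 13·(1/299) = 1/23.
Numerically: 1/23 ≈ 0.0434783.
Is 1/23 < 1? YES.
Since P[∪ A_i] ≤ 1/23 < 1, the complement has P[∩ A_i^c] ≥ 1 − 1/23 = 22/23 > 0, so some outcome avoids every A_i.

13·p = 1/23 ≈ 0.0434783; existence CERTIFIED by the union bound.


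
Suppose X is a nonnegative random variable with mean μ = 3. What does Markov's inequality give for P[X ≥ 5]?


μ = E[X] = 3, a = 5.
Markov: P[X ≥ 5] ≤ μ/a = (3)/5 = 3/5.
Numerically: ≈ 0.6000.
(Since a = 5 > μ = 3.0000, the bound 3/5 is < 1 and informative.)

P[X ≥ 5] ≤ 3/5 ≈ 0.6000.


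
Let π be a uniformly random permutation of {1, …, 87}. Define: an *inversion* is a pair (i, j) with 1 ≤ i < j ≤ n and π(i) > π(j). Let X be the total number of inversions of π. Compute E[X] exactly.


Write X = Σ X_I over the C(87, 2) = 3741 pairs i < j, with X_I the indicator of one inversion.
There are 3741 indicators.
For each fixed pair i < j, the values π(i) and π(j) are two distinct elements of {1, …, 87} in uniformly random order; by symmetry P[π(i) > π(j)] = 1/2.
By linearity: E[X] = 3741 · (1/2) = C(87, 2) · (1/2) = 3741/2 = 3741/2 ≈ 1870.50000.

E[X] = 3741/2 = 1870.50000.


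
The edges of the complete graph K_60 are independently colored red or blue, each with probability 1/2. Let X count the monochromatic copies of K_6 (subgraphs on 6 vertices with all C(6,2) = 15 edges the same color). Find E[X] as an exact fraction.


Let X = Σ_S X_S over the C(60, 6) = 50063860 subsets S of size 6, where X_S = 1 if the K_6 on S is monochromatic.
For a fixed S, the K_6 on S has C(6, 2) = 15 edges. P[all 15 edges red] = (1/2)^15, and likewise for blue, so P[monochromatic] = 2·(1/2)^15 = 2^{1 − 15} = 1/16384.
By linearity: E[X] = C(60, 6) · 2^{1 − 15} = 50063860 · 1/16384 = 12515965/4096.
Numerically: E[X] ≈ 3055.655518.

E[X] = C(60,6)·2^(1−C(6,2)) = 12515965/4096 ≈ 3055.655518.


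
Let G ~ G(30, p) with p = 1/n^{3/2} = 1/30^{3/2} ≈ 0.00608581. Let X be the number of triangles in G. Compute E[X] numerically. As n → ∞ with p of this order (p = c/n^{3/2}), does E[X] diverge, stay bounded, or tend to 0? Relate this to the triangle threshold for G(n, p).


Number of potential triangles: C(30, 3) = 4060.
Each occurs with probability p³ ≈ (0.00608581)³ ≈ 2.25400229e-07.
By linearity: E[X] = C(30, 3)·p³ ≈ 4060 · 2.25400229e-07 ≈ 0.000915.
Since α = 3/2 > 1, p = c/n^{3/2} = o(1/n) is below the triangle threshold p ~ 1/n. Asymptotically E[X] ~ (c³/6)·n^{3(1−α)} = (1³/6)·n^{-1.5} → 0, so by Markov's inequality G has no triangles w.h.p.

E[X] ≈ 0.000915; in regime p = Θ(1/n^{3/2}) E[X] tends to 0 (below the triangle threshold p ~ 1/n).


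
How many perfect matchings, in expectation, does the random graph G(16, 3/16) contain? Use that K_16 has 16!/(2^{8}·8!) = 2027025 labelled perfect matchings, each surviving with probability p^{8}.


K_16 has 16!/(2^{8}·8!) = 2027025 labelled perfect matchings.
For each such perfect matching H, let X_H = 1 if all 8 edges of H are present in G. Then P[X_H = 1] = p^{8} = (3/16)^{8} = 6561/4294967296.
By linearity: E[X] = Σ_H E[X_H] = 2027025 · p^{8} = 2027025 · 6561/4294967296 = 13299311025/4294967296.
Numerically: E[X] ≈ 3.1.

E[X] = 2027025 · (3/16)^{8} = 13299311025/4294967296 ≈ 3.1.


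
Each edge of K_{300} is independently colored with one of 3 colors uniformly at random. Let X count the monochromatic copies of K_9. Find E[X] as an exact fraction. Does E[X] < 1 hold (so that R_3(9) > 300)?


E[X] = C(300, 9) · 3^{1 − 36} = 48052241692154700 · 3^{−35} = 48052241692154700/50031545098999707.
As a reduced fraction: E[X] = 16017413897384900/16677181699666569 ≈ 0.9604.
Is E[X] < 1? YES.
Since E[X] < 1, there exists a 3-coloring of K_{300} with no monochromatic K_9; hence R_3(9) > 300.

E[X] = 16017413897384900/16677181699666569 ≈ 0.9604; E[X] < 1, so R_3(9) > 300.


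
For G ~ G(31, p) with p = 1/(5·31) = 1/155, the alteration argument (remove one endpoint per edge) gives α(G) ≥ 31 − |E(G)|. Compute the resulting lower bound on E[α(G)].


E[|E(G)|] = C(31, 2)·p = 465 · (1/155) = 3.
E[α(G)] ≥ n − E[|E(G)|] = 31 − 3 = 28.
Numerically: ≈ 28.0000.
(This is only a lower bound; the true E[α(G)] may be larger.)

E[α(G)] ≥ 28 ≈ 28.0000.


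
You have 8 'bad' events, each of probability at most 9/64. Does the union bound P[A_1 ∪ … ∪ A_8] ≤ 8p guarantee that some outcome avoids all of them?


Union bound: P[∪_{i=1}^{8} A_i] ≤ Σ_i P[A_i] ≤ 8·p = 8·(9/64) = 9/8.
Numerically: 9/8 ≈ 1.1250000.
Is 9/8 < 1? NO.
Since the bound 9/8 is ≥ 1, the union bound is uninformative here; it does NOT by itself certify existence.

8·p = 9/8 ≈ 1.1250000; existence NOT certified by the union bound.


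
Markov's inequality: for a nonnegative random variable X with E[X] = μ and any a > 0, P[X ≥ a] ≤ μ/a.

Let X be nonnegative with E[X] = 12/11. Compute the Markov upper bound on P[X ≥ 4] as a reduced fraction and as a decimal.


μ = E[X] = 12/11, a = 4.
Markov: P[X ≥ 4] ≤ μ/a = (12/11)/4 = 3/11.
Numerically: ≈ 0.272727.
(Since a = 4 > μ = 1.090909, the bound 3/11 is < 1 and informative.)

P[X ≥ 4] ≤ 3/11 ≈ 0.272727.


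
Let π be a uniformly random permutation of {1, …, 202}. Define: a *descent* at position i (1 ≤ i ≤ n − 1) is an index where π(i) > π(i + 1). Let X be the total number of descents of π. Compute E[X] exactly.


Write X = Σ X_I over i = 1, …, 201, with X_I the indicator of one descent.
There are 201 indicators.
For each fixed i, the pair (π(i), π(i+1)) is a uniformly random ordered pair of distinct values from {1, …, 202}; by symmetry P[π(i) > π(i+1)] = 1/2.
By linearity: E[X] = 201 · (1/2) = (202 − 1) · (1/2) = 201/2 ≈ 100.5000.

E[X] = 201/2 = 100.5000.


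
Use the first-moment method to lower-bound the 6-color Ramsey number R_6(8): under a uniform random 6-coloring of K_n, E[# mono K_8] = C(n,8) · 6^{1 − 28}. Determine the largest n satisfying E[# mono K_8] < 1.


We need C(n, 8) · 6^{1 − 28} < 1, i.e. C(n, 8) < 6^{28 − 1} = 1023490369077469249536.
Check values of n near the boundary:
  n = 1589: C(1589, 8) = 990389025825605844438; 990389025825605844438 < 1023490369077469249536? YES
  n = 1590: C(1590, 8) = 995397314198933813310; 995397314198933813310 < 1023490369077469249536? YES
  n = 1591: C(1591, 8) = 1000427749141189953870; 1000427749141189953870 < 1023490369077469249536? YES
  n = 1592: C(1592, 8) = 1005480414540892933435; 1005480414540892933435 < 1023490369077469249536? YES
  n = 1593: C(1593, 8) = 1010555394551193970323; 1010555394551193970323 < 1023490369077469249536? YES
  n = 1594: C(1594, 8) = 1015652773590544255167; 1015652773590544255167 < 1023490369077469249536? YES
  n = 1595: C(1595, 8) = 1020772636343363633895; 1020772636343363633895 < 1023490369077469249536? YES
  n = 1596: C(1596, 8) = 1025915067760710553965; 1025915067760710553965 < 1023490369077469249536? NO
  n = 1597: C(1597, 8) = 1031080153060953275445; 1031080153060953275445 < 1023490369077469249536? NO
The largest n with C(n, 8) < 1023490369077469249536 is n = 1595 (where E[X] = 113419181815929292655/113721152119718805504 ≈ 0.997345). Hence R_6(8) > 1595, i.e. R_6(8) ≥ 1596.

Largest n = 1595; hence R_6(8) > 1595.


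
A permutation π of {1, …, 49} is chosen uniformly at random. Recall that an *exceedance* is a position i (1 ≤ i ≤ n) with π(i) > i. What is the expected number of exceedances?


Write X = Σ_{i=1}^{49} X_i, where X_i = 1_{π(i) > i}.
For each fixed i, π(i) is uniform over {1, …, 49} (marginal of a uniform permutation), so P[π(i) > i] = (n − i)/n. Summing: Σ_{i=1}^{49} (n − i)/n = (0 + 1 + … + 48)/49 = 49(49 − 1)/(2·49) = (49 − 1)/2.
Hence E[X] = Σ_{i=1}^{49} (49 − i)/49 = 24 ≈ 24.0000.

E[X] = 24 = 24.0000.


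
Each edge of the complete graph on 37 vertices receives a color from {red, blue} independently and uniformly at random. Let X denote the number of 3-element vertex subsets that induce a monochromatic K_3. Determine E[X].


Let X = Σ_S X_S over the C(37, 3) = 7770 subsets S of size 3, where X_S = 1 if the K_3 on S is monochromatic.
For a fixed S, the K_3 on S has C(3, 2) = 3 edges. P[all 3 edges red] = (1/2)^3, and likewise for blue, so P[monochromatic] = 2·(1/2)^3 = 2^{1 − 3} = 1/4.
By linearity: E[X] = C(37, 3) · 2^{1 − 3} = 7770 · 1/4 = 3885/2.
Numerically: E[X] ≈ 1942.500.

E[X] = C(37,3)·2^(1−C(3,2)) = 3885/2 ≈ 1942.500.


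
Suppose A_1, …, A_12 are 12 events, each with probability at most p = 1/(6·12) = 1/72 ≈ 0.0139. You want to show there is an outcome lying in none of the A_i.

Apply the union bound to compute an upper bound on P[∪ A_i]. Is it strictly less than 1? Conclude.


Union bound: P[∪_{i=1}^{12} A_i] ≤ Σ_i P[A_i] ≤ 12·p = 12·(1/72) = 1/6.
Numerically: 1/6 ≈ 0.1667.
Is 1/6 < 1? YES.
Since P[∪ A_i] ≤ 1/6 < 1, the complement has P[∩ A_i^c] ≥ 1 − 1/6 = 5/6 > 0, so some outcome avoids every A_i.

12·p = 1/6 ≈ 0.1667; existence CERTIFIED by the union bound.


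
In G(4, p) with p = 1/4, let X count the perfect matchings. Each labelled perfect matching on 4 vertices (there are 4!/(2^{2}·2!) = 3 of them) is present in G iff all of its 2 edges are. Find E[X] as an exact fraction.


K_4 has 4!/(2^{2}·2!) = 3 labelled perfect matchings.
For each such perfect matching H, let X_H = 1 if all 2 edges of H are present in G. Then P[X_H = 1] = p^{2} = (1/4)^{2} = 1/16.
By linearity of expectation: E[X] = Σ_H E[X_H] = 3 · p^{2} = 3 · 1/16 = 3/16.
Numerically: E[X] ≈ 0.1875.

E[X] = 3 · (1/4)^{2} = 3/16 ≈ 0.1875.


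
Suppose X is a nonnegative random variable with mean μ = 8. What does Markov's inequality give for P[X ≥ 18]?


μ = E[X] = 8, a = 18.
Markov: P[X ≥ 18] ≤ μ/a = (8)/18 = 4/9.
Numerically: ≈ 0.444444.
(Since a = 18 > μ = 8.000000, the bound 4/9 is < 1 and informative.)

P[X ≥ 18] ≤ 4/9 ≈ 0.444444.


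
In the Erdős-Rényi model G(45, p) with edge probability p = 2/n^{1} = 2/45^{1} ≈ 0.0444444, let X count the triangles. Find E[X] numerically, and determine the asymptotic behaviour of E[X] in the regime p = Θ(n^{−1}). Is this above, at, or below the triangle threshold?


Number of potential triangles: C(45, 3) = 14190.
Each occurs with probability p³ ≈ (0.0444444)³ ≈ 8.77914952e-05.
By linearity: E[X] = C(45, 3)·p³ ≈ 14190 · 8.77914952e-05 ≈ 1.245761.
Here α = 1, so p = 2/n is exactly at the triangle threshold p ~ 1/n. Asymptotically E[X] → c³/6 = 2³/6 = 4/3 ≈ 1.333333, a bounded constant. In this regime the triangle count is asymptotically Poisson(c³/6).

E[X] ≈ 1.245761; in regime p = Θ(1/n^{1}) E[X] stays bounded (at the triangle threshold p ~ 1/n).


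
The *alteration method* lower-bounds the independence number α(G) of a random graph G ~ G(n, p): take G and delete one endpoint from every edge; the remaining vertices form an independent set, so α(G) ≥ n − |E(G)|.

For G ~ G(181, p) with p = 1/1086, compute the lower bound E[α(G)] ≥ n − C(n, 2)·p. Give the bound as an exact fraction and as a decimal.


E[|E(G)|] = C(181, 2)·p = 16290 · (1/1086) = 15.
E[α(G)] ≥ n − E[|E(G)|] = 181 − 15 = 166.
Numerically: ≈ 166.000.
(This is only a lower bound; the true E[α(G)] may be larger.)

E[α(G)] ≥ 166 ≈ 166.000.


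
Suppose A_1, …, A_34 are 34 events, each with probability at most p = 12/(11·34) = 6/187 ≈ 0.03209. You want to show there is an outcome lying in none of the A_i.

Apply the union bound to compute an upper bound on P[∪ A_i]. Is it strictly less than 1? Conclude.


Union bound: P[∪_{i=1}^{34} A_i] ≤ Σ_i P[A_i] ≤ 34·p = 34·(6/187) = 12/11.
Numerically: 12/11 ≈ 1.09091.
Is 12/11 < 1? NO.
Since the bound 12/11 is ≥ 1, the union bound is uninformative here; it does NOT by itself certify existence.

34·p = 12/11 ≈ 1.09091; existence NOT certified by the union bound.


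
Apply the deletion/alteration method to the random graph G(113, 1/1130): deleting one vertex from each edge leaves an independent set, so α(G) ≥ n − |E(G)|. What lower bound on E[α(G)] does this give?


E[|E(G)|] = C(113, 2)·p = 6328 · (1/1130) = 28/5.
E[α(G)] ≥ n − E[|E(G)|] = 113 − 28/5 = 537/5.
Numerically: ≈ 107.4000.
(This is only a lower bound; the true E[α(G)] may be larger.)

E[α(G)] ≥ 537/5 ≈ 107.4000.
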